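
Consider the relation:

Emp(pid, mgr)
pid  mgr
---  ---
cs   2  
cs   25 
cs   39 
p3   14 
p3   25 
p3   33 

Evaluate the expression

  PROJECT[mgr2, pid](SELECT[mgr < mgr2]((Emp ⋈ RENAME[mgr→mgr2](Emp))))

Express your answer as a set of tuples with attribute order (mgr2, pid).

ρ[mgr→mgr2]: schema becomes (pid, mgr2); tuples unchanged.
Joining Emp and RENAME[mgr→mgr2](Emp) on pid yields {(cs, 2, 2), (cs, 2, 25), (cs, 2, 39), (cs, 25, 2), (cs, 25, 25), (cs, 25, 39), (cs, 39, 2), (cs, 39, 25), (cs, 39, 39), (p3, 14, 14), (p3, 14, 25), (p3, 14, 33), (p3, 25, 14), (p3, 25, 25), (p3, 25, 33), (p3, 33, 14), (p3, 33, 25), (p3, 33, 33)}.
Filtering on mgr < mgr2 leaves {(cs, 2, 25), (cs, 2, 39), (cs, 25, 39), (p3, 14, 25), (p3, 14, 33), (p3, 25, 33)}.
Keep only column(s) mgr2, pid (2 duplicate(s) eliminated): {(25, cs), (25, p3), (33, p3), (39, cs)}

{(25, cs), (25, p3), (33, p3), (39, cs)}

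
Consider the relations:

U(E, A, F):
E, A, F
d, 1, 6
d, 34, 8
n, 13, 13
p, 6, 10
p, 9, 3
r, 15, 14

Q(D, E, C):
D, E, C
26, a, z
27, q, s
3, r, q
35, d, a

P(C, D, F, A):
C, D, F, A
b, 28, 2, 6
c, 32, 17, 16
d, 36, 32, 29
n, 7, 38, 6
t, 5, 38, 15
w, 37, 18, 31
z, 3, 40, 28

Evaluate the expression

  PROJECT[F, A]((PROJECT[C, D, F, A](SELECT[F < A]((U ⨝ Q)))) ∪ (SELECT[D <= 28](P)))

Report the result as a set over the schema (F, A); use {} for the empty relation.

U ⋈ Q (natural join on E): {(d, 1, 6, 35, a), (d, 34, 8, 35, a), (r, 15, 14, 3, q)}
Filtering on F < A leaves {(d, 34, 8, 35, a), (r, 15, 14, 3, q)}.
π[C, D, F, A]: project onto (C, D, F, A) → {(a, 35, 8, 34), (q, 3, 14, 15)}
Filtering on D <= 28 leaves {(b, 28, 2, 6), (n, 7, 38, 6), (t, 5, 38, 15), (z, 3, 40, 28)}.
Set union of the two operands is {(a, 35, 8, 34), (b, 28, 2, 6), (n, 7, 38, 6), (q, 3, 14, 15), (t, 5, 38, 15), (z, 3, 40, 28)}.
π[F, A]: project onto (F, A) → {(14, 15), (2, 6), (38, 15), (38, 6), (40, 28), (8, 34)}

{(14, 15), (2, 6), (38, 15), (38, 6), (40, 28), (8, 34)}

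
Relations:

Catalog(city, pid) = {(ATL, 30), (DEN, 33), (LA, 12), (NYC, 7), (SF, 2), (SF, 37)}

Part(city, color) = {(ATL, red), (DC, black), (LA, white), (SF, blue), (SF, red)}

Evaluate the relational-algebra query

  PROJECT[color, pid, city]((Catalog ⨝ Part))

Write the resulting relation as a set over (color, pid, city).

Natural join on city: {(ATL, 30, red), (LA, 12, white), (SF, 2, blue), (SF, 2, red), (SF, 37, blue), (SF, 37, red)}
Projecting to color, pid, city: {(blue, 2, SF), (blue, 37, SF), (red, 2, SF), (red, 30, ATL), (red, 37, SF), (white, 12, LA)}

{(blue, 2, SF), (blue, 37, SF), (red, 2, SF), (red, 30, ATL), (red, 37, SF), (white, 12, LA)}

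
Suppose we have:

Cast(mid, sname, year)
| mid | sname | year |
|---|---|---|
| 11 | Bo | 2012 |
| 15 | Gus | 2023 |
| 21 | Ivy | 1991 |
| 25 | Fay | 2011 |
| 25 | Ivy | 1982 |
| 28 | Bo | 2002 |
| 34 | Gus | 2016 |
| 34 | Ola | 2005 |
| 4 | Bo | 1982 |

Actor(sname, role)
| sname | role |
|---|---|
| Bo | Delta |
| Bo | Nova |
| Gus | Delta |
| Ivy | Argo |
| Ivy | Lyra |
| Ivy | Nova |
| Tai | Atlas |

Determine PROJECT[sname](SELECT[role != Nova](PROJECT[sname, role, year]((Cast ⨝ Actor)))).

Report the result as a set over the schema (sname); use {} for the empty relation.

{Bo, Gus, Ivy}

Cast ⋈ Actor (natural join on sname): {(11, Bo, 2012, Delta), (11, Bo, 2012, Nova), (15, Gus, 2023, Delta), (21, Ivy, 1991, Argo), (21, Ivy, 1991, Lyra), (21, Ivy, 1991, Nova), (25, Ivy, 1982, Argo), (25, Ivy, 1982, Lyra), (25, Ivy, 1982, Nova), (28, Bo, 2002, Delta), (28, Bo, 2002, Nova), (34, Gus, 2016, Delta), (4, Bo, 1982, Delta), (4, Bo, 1982, Nova)}
π_{sname, role, year} gives {(Bo, Delta, 1982), (Bo, Delta, 2002), (Bo, Delta, 2012), (Bo, Nova, 1982), (Bo, Nova, 2002), (Bo, Nova, 2012), (Gus, Delta, 2016), (Gus, Delta, 2023), (Ivy, Argo, 1982), (Ivy, Argo, 1991), (Ivy, Lyra, 1982), (Ivy, Lyra, 1991), (Ivy, Nova, 1982), (Ivy, Nova, 1991)}.
Apply σ_{role != Nova}; surviving tuples: {(Bo, Delta, 1982), (Bo, Delta, 2002), (Bo, Delta, 2012), (Gus, Delta, 2016), (Gus, Delta, 2023), (Ivy, Argo, 1982), (Ivy, Argo, 1991), (Ivy, Lyra, 1982), (Ivy, Lyra, 1991)}
π_{sname} gives {Bo, Gus, Ivy} (6 duplicate(s) eliminated).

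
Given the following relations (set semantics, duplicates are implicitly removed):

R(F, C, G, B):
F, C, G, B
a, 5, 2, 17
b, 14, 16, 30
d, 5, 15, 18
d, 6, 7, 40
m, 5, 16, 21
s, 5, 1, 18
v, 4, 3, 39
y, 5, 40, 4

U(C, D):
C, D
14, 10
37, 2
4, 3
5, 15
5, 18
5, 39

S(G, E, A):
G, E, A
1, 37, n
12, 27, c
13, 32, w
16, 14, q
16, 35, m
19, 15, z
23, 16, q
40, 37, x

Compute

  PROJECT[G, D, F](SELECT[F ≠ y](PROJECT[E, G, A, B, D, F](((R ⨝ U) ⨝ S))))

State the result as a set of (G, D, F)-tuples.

{(1, 15, s), (1, 18, s), (1, 39, s), (16, 10, b), (16, 15, m), (16, 18, m), (16, 39, m)}

R ⋈ U (natural join on C): {(a, 5, 2, 17, 15), (a, 5, 2, 17, 18), (a, 5, 2, 17, 39), (b, 14, 16, 30, 10), (d, 5, 15, 18, 15), (d, 5, 15, 18, 18), (d, 5, 15, 18, 39), (m, 5, 16, 21, 15), (m, 5, 16, 21, 18), (m, 5, 16, 21, 39), (s, 5, 1, 18, 15), (s, 5, 1, 18, 18), (s, 5, 1, 18, 39), (v, 4, 3, 39, 3), (y, 5, 40, 4, 15), (y, 5, 40, 4, 18), (y, 5, 40, 4, 39)}
(R ⨝ U) ⋈ S (natural join on G): {(b, 14, 16, 30, 10, 14, q), (b, 14, 16, 30, 10, 35, m), (m, 5, 16, 21, 15, 14, q), (m, 5, 16, 21, 15, 35, m), (m, 5, 16, 21, 18, 14, q), (m, 5, 16, 21, 18, 35, m), (m, 5, 16, 21, 39, 14, q), (m, 5, 16, 21, 39, 35, m), (s, 5, 1, 18, 15, 37, n), (s, 5, 1, 18, 18, 37, n), (s, 5, 1, 18, 39, 37, n), (y, 5, 40, 4, 15, 37, x), (y, 5, 40, 4, 18, 37, x), (y, 5, 40, 4, 39, 37, x)}
Keep only column(s) E, G, A, B, D, F: {(14, 16, q, 21, 15, m), (14, 16, q, 21, 18, m), (14, 16, q, 21, 39, m), (14, 16, q, 30, 10, b), (35, 16, m, 21, 15, m), (35, 16, m, 21, 18, m), (35, 16, m, 21, 39, m), (35, 16, m, 30, 10, b), (37, 1, n, 18, 15, s), (37, 1, n, 18, 18, s), (37, 1, n, 18, 39, s), (37, 40, x, 4, 15, y), (37, 40, x, 4, 18, y), (37, 40, x, 4, 39, y)}
Apply σ_{F ≠ y}; surviving tuples: {(14, 16, q, 21, 15, m), (14, 16, q, 21, 18, m), (14, 16, q, 21, 39, m), (14, 16, q, 30, 10, b), (35, 16, m, 21, 15, m), (35, 16, m, 21, 18, m), (35, 16, m, 21, 39, m), (35, 16, m, 30, 10, b), (37, 1, n, 18, 15, s), (37, 1, n, 18, 18, s), (37, 1, n, 18, 39, s)}
Keep only column(s) G, D, F (4 duplicate(s) eliminated): {(1, 15, s), (1, 18, s), (1, 39, s), (16, 10, b), (16, 15, m), (16, 18, m), (16, 39, m)}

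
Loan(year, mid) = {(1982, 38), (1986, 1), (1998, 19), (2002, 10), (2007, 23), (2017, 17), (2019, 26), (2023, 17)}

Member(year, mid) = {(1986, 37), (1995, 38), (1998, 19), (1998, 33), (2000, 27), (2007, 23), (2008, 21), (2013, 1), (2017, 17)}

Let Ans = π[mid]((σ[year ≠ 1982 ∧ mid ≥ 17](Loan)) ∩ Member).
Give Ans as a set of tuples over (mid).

{17, 19, 23}

Filtering on year ≠ 1982 ∧ mid ≥ 17 leaves {(1998, 19), (2007, 23), (2017, 17), (2019, 26), (2023, 17)}.
Intersection: {(1998, 19), (2007, 23), (2017, 17), (2019, 26), (2023, 17)} with {(1986, 37), (1995, 38), (1998, 19), (1998, 33), (2000, 27), (2007, 23), (2008, 21), (2013, 1), (2017, 17)} → {(1998, 19), (2007, 23), (2017, 17)}
π[mid]: project onto (mid) → {17, 19, 23}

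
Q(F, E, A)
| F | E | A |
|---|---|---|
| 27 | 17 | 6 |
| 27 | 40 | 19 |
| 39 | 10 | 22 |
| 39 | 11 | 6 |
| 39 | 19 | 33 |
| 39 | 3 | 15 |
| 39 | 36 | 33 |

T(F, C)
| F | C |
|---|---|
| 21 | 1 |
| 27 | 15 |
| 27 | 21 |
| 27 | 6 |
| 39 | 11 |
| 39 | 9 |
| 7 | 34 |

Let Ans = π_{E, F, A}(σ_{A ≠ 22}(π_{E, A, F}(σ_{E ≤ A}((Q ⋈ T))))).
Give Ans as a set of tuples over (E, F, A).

{(19, 39, 33), (3, 39, 15)}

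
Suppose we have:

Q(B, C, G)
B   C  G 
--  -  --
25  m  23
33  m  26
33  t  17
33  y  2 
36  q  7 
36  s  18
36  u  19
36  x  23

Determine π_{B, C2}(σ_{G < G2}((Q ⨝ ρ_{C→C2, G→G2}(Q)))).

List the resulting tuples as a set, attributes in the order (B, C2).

ρ[C→C2, G→G2]: schema becomes (B, C2, G2); tuples unchanged.
Joining Q and ρ_{C→C2, G→G2}(Q) on B yields {(25, m, 23, m, 23), (33, m, 26, m, 26), (33, m, 26, t, 17), (33, m, 26, y, 2), (33, t, 17, m, 26), (33, t, 17, t, 17), (33, t, 17, y, 2), (33, y, 2, m, 26), (33, y, 2, t, 17), (33, y, 2, y, 2), (36, q, 7, q, 7), (36, q, 7, s, 18), (36, q, 7, u, 19), (36, q, 7, x, 23), (36, s, 18, q, 7), (36, s, 18, s, 18), (36, s, 18, u, 19), (36, s, 18, x, 23), (36, u, 19, q, 7), (36, u, 19, s, 18), (36, u, 19, u, 19), (36, u, 19, x, 23), (36, x, 23, q, 7), (36, x, 23, s, 18), (36, x, 23, u, 19), (36, x, 23, x, 23)}.
σ[G < G2]: keep tuples satisfying G < G2 → {(33, t, 17, m, 26), (33, y, 2, m, 26), (33, y, 2, t, 17), (36, q, 7, s, 18), (36, q, 7, u, 19), (36, q, 7, x, 23), (36, s, 18, u, 19), (36, s, 18, x, 23), (36, u, 19, x, 23)}
Keep only column(s) B, C2 (4 duplicate(s) eliminated): {(33, m), (33, t), (36, s), (36, u), (36, x)}

{(33, m), (33, t), (36, s), (36, u), (36, x)}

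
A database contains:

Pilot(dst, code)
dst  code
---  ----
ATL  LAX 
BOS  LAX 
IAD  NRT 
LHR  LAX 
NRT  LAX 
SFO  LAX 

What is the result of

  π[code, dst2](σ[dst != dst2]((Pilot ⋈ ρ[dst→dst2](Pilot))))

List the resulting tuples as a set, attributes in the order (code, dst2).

ρ[dst→dst2]: schema becomes (dst2, code); tuples unchanged.
Natural join on code: {(ATL, LAX, ATL), (ATL, LAX, BOS), (ATL, LAX, LHR), (ATL, LAX, NRT), (ATL, LAX, SFO), (BOS, LAX, ATL), (BOS, LAX, BOS), (BOS, LAX, LHR), (BOS, LAX, NRT), (BOS, LAX, SFO), (IAD, NRT, IAD), (LHR, LAX, ATL), (LHR, LAX, BOS), (LHR, LAX, LHR), (LHR, LAX, NRT), (LHR, LAX, SFO), (NRT, LAX, ATL), (NRT, LAX, BOS), (NRT, LAX, LHR), (NRT, LAX, NRT), (NRT, LAX, SFO), (SFO, LAX, ATL), (SFO, LAX, BOS), (SFO, LAX, LHR), (SFO, LAX, NRT), (SFO, LAX, SFO)}
Filtering on dst != dst2 leaves {(ATL, LAX, BOS), (ATL, LAX, LHR), (ATL, LAX, NRT), (ATL, LAX, SFO), (BOS, LAX, ATL), (BOS, LAX, LHR), (BOS, LAX, NRT), (BOS, LAX, SFO), (LHR, LAX, ATL), (LHR, LAX, BOS), (LHR, LAX, NRT), (LHR, LAX, SFO), (NRT, LAX, ATL), (NRT, LAX, BOS), (NRT, LAX, LHR), (NRT, LAX, SFO), (SFO, LAX, ATL), (SFO, LAX, BOS), (SFO, LAX, LHR), (SFO, LAX, NRT)}.
Projecting to code, dst2 (15 duplicate(s) eliminated): {(LAX, ATL), (LAX, BOS), (LAX, LHR), (LAX, NRT), (LAX, SFO)}

{(LAX, ATL), (LAX, BOS), (LAX, LHR), (LAX, NRT), (LAX, SFO)}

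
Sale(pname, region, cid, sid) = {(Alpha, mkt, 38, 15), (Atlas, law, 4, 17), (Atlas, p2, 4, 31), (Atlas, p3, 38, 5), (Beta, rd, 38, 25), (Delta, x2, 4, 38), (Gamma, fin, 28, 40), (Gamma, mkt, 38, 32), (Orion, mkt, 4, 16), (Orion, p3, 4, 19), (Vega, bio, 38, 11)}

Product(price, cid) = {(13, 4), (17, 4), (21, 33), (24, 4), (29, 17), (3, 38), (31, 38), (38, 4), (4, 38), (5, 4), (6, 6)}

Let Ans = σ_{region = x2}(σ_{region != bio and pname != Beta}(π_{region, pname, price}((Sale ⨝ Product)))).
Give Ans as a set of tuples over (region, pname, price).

Sale ⋈ Product (natural join on cid): {(Alpha, mkt, 38, 15, 3), (Alpha, mkt, 38, 15, 31), (Alpha, mkt, 38, 15, 4), (Atlas, law, 4, 17, 13), (Atlas, law, 4, 17, 17), (Atlas, law, 4, 17, 24), (Atlas, law, 4, 17, 38), (Atlas, law, 4, 17, 5), (Atlas, p2, 4, 31, 13), (Atlas, p2, 4, 31, 17), (Atlas, p2, 4, 31, 24), (Atlas, p2, 4, 31, 38), (Atlas, p2, 4, 31, 5), (Atlas, p3, 38, 5, 3), (Atlas, p3, 38, 5, 31), (Atlas, p3, 38, 5, 4), (Beta, rd, 38, 25, 3), (Beta, rd, 38, 25, 31), (Beta, rd, 38, 25, 4), (Delta, x2, 4, 38, 13), (Delta, x2, 4, 38, 17), (Delta, x2, 4, 38, 24), (Delta, x2, 4, 38, 38), (Delta, x2, 4, 38, 5), (Gamma, mkt, 38, 32, 3), (Gamma, mkt, 38, 32, 31), (Gamma, mkt, 38, 32, 4), (Orion, mkt, 4, 16, 13), (Orion, mkt, 4, 16, 17), (Orion, mkt, 4, 16, 24), (Orion, mkt, 4, 16, 38), (Orion, mkt, 4, 16, 5), (Orion, p3, 4, 19, 13), (Orion, p3, 4, 19, 17), (Orion, p3, 4, 19, 24), (Orion, p3, 4, 19, 38), (Orion, p3, 4, 19, 5), (Vega, bio, 38, 11, 3), (Vega, bio, 38, 11, 31), (Vega, bio, 38, 11, 4)}
π[region, pname, price]: project onto (region, pname, price) → {(bio, Vega, 3), (bio, Vega, 31), (bio, Vega, 4), (law, Atlas, 13), (law, Atlas, 17), (law, Atlas, 24), (law, Atlas, 38), (law, Atlas, 5), (mkt, Alpha, 3), (mkt, Alpha, 31), (mkt, Alpha, 4), (mkt, Gamma, 3), (mkt, Gamma, 31), (mkt, Gamma, 4), (mkt, Orion, 13), (mkt, Orion, 17), (mkt, Orion, 24), (mkt, Orion, 38), (mkt, Orion, 5), (p2, Atlas, 13), (p2, Atlas, 17), (p2, Atlas, 24), (p2, Atlas, 38), (p2, Atlas, 5), (p3, Atlas, 3), (p3, Atlas, 31), (p3, Atlas, 4), (p3, Orion, 13), (p3, Orion, 17), (p3, Orion, 24), (p3, Orion, 38), (p3, Orion, 5), (rd, Beta, 3), (rd, Beta, 31), (rd, Beta, 4), (x2, Delta, 13), (x2, Delta, 17), (x2, Delta, 24), (x2, Delta, 38), (x2, Delta, 5)}
Selection region != bio and pname != Beta: {(law, Atlas, 13), (law, Atlas, 17), (law, Atlas, 24), (law, Atlas, 38), (law, Atlas, 5), (mkt, Alpha, 3), (mkt, Alpha, 31), (mkt, Alpha, 4), (mkt, Gamma, 3), (mkt, Gamma, 31), (mkt, Gamma, 4), (mkt, Orion, 13), (mkt, Orion, 17), (mkt, Orion, 24), (mkt, Orion, 38), (mkt, Orion, 5), (p2, Atlas, 13), (p2, Atlas, 17), (p2, Atlas, 24), (p2, Atlas, 38), (p2, Atlas, 5), (p3, Atlas, 3), (p3, Atlas, 31), (p3, Atlas, 4), (p3, Orion, 13), (p3, Orion, 17), (p3, Orion, 24), (p3, Orion, 38), (p3, Orion, 5), (x2, Delta, 13), (x2, Delta, 17), (x2, Delta, 24), (x2, Delta, 38), (x2, Delta, 5)}
Selection region = x2: {(x2, Delta, 13), (x2, Delta, 17), (x2, Delta, 24), (x2, Delta, 38), (x2, Delta, 5)}

{(x2, Delta, 13), (x2, Delta, 17), (x2, Delta, 24), (x2, Delta, 38), (x2, Delta, 5)}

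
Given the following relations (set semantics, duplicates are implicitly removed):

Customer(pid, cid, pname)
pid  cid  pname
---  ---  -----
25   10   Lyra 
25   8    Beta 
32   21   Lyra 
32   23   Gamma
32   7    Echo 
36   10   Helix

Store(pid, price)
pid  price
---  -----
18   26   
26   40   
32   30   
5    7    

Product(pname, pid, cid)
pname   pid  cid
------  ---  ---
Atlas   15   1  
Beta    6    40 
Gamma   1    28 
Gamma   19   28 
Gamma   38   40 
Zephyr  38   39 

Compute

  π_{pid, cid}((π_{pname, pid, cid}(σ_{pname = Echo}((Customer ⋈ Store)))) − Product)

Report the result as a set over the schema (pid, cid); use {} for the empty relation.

{(32, 7)}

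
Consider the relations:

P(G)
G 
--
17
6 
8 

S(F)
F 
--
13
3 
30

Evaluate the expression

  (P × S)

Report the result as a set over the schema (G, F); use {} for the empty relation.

{(17, 13), (17, 3), (17, 30), (6, 13), (6, 3), (6, 30), (8, 13), (8, 3), (8, 30)}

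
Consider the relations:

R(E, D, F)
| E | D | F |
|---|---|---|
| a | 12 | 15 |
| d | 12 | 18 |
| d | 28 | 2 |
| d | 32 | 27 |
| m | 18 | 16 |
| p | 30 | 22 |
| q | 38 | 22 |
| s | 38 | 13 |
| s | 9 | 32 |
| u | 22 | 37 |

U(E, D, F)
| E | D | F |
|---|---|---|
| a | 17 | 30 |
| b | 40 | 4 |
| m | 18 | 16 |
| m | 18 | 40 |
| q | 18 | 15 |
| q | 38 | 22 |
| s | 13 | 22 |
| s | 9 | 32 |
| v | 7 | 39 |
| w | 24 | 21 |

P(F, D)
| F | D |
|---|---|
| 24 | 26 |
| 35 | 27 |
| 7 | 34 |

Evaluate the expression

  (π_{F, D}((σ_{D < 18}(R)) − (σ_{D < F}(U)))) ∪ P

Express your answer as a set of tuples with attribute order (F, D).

{(15, 12), (18, 12), (24, 26), (35, 27), (7, 34)}

Filtering on D < 18 leaves {(a, 12, 15), (d, 12, 18), (s, 9, 32)}.
Filtering on D < F leaves {(a, 17, 30), (m, 18, 40), (s, 13, 22), (s, 9, 32), (v, 7, 39)}.
Taking the difference: {(a, 12, 15), (d, 12, 18)}
Keep only column(s) F, D: {(15, 12), (18, 12)}
Taking the union: {(15, 12), (18, 12), (24, 26), (35, 27), (7, 34)}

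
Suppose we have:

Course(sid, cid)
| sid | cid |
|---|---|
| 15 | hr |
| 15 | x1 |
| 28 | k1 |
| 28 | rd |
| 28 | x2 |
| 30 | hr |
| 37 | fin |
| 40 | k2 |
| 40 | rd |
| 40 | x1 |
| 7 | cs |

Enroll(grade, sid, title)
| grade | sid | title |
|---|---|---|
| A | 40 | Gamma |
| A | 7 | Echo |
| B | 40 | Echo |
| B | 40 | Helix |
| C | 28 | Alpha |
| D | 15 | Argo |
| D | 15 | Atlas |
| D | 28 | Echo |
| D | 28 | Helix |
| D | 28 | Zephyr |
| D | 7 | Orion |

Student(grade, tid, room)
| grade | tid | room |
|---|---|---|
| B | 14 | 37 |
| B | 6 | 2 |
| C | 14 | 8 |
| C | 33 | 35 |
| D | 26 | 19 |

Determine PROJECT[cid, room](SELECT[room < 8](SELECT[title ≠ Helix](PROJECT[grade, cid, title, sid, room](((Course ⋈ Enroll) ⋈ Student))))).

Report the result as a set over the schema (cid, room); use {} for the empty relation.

{(k2, 2), (rd, 2), (x1, 2)}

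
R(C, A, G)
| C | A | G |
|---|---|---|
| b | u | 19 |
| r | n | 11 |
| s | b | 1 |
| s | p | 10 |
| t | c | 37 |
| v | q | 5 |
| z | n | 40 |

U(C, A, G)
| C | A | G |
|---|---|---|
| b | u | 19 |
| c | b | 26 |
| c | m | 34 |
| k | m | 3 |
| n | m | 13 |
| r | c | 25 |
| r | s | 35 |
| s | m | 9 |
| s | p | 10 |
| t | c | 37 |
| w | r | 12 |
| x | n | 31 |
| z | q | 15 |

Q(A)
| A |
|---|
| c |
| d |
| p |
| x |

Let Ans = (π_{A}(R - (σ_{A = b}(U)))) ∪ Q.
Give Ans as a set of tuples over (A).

{b, c, d, n, p, q, u, x}

Filtering on A = b leaves {(c, b, 26)}.
Set difference of the two operands is {(b, u, 19), (r, n, 11), (s, b, 1), (s, p, 10), (t, c, 37), (v, q, 5), (z, n, 40)}.
Projecting to A (1 duplicate(s) eliminated): {b, c, n, p, q, u}
Set union of the two operands is {b, c, d, n, p, q, u, x}.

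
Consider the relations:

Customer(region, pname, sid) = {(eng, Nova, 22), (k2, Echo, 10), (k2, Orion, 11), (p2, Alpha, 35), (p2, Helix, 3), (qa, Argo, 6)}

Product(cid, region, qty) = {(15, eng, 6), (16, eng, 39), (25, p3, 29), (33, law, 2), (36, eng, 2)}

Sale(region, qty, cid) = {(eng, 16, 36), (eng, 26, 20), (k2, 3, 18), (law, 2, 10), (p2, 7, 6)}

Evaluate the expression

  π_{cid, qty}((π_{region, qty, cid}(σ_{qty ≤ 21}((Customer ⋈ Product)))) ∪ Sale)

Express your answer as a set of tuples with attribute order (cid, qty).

Natural join on region: {(eng, Nova, 22, 15, 6), (eng, Nova, 22, 16, 39), (eng, Nova, 22, 36, 2)}
σ[qty ≤ 21]: keep tuples satisfying qty ≤ 21 → {(eng, Nova, 22, 15, 6), (eng, Nova, 22, 36, 2)}
Projecting to region, qty, cid: {(eng, 2, 36), (eng, 6, 15)}
Union: {(eng, 2, 36), (eng, 6, 15)} with {(eng, 16, 36), (eng, 26, 20), (k2, 3, 18), (law, 2, 10), (p2, 7, 6)} → {(eng, 16, 36), (eng, 2, 36), (eng, 26, 20), (eng, 6, 15), (k2, 3, 18), (law, 2, 10), (p2, 7, 6)}
Projecting to cid, qty: {(10, 2), (15, 6), (18, 3), (20, 26), (36, 16), (36, 2), (6, 7)}

{(10, 2), (15, 6), (18, 3), (20, 26), (36, 16), (36, 2), (6, 7)}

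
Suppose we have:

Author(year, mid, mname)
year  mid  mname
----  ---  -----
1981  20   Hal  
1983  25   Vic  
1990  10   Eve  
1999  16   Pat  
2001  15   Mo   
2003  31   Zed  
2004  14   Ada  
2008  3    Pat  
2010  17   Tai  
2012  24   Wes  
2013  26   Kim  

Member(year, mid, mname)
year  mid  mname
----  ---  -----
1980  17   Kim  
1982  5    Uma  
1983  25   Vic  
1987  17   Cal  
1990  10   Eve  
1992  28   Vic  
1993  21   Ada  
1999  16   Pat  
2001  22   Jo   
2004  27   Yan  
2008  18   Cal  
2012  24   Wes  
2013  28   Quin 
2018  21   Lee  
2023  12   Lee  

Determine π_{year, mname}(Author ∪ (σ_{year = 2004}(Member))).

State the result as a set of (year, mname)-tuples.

{(1981, Hal), (1983, Vic), (1990, Eve), (1999, Pat), (2001, Mo), (2003, Zed), (2004, Ada), (2004, Yan), (2008, Pat), (2010, Tai), (2012, Wes), (2013, Kim)}

Filtering on year = 2004 leaves {(2004, 27, Yan)}.
Set union of the two operands is {(1981, 20, Hal), (1983, 25, Vic), (1990, 10, Eve), (1999, 16, Pat), (2001, 15, Mo), (2003, 31, Zed), (2004, 14, Ada), (2004, 27, Yan), (2008, 3, Pat), (2010, 17, Tai), (2012, 24, Wes), (2013, 26, Kim)}.
π[year, mname]: project onto (year, mname) → {(1981, Hal), (1983, Vic), (1990, Eve), (1999, Pat), (2001, Mo), (2003, Zed), (2004, Ada), (2004, Yan), (2008, Pat), (2010, Tai), (2012, Wes), (2013, Kim)}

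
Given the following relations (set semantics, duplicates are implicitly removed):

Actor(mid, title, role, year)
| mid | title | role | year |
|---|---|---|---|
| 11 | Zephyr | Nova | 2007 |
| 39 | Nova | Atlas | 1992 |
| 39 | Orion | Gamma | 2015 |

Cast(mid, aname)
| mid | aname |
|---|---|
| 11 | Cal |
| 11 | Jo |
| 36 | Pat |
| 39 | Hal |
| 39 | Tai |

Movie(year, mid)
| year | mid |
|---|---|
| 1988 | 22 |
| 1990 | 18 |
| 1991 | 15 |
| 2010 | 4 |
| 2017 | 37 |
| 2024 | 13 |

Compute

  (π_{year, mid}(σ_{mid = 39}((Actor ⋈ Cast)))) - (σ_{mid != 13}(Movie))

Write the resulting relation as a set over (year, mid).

{(1992, 39), (2015, 39)}

Actor ⋈ Cast (natural join on mid): {(11, Zephyr, Nova, 2007, Cal), (11, Zephyr, Nova, 2007, Jo), (39, Nova, Atlas, 1992, Hal), (39, Nova, Atlas, 1992, Tai), (39, Orion, Gamma, 2015, Hal), (39, Orion, Gamma, 2015, Tai)}
σ[mid = 39]: keep tuples satisfying mid = 39 → {(39, Nova, Atlas, 1992, Hal), (39, Nova, Atlas, 1992, Tai), (39, Orion, Gamma, 2015, Hal), (39, Orion, Gamma, 2015, Tai)}
π[year, mid]: project onto (year, mid) (2 duplicate(s) eliminated) → {(1992, 39), (2015, 39)}
σ[mid != 13]: keep tuples satisfying mid != 13 → {(1988, 22), (1990, 18), (1991, 15), (2010, 4), (2017, 37)}
Set difference of the two operands is {(1992, 39), (2015, 39)}.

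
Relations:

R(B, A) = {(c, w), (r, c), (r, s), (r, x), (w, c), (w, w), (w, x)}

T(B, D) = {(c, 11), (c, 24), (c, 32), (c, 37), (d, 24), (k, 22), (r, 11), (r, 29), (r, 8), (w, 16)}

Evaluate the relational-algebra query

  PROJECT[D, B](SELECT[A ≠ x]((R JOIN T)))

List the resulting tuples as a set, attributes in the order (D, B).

Joining R and T on B yields {(c, w, 11), (c, w, 24), (c, w, 32), (c, w, 37), (r, c, 11), (r, c, 29), (r, c, 8), (r, s, 11), (r, s, 29), (r, s, 8), (r, x, 11), (r, x, 29), (r, x, 8), (w, c, 16), (w, w, 16), (w, x, 16)}.
Apply σ_{A ≠ x}; surviving tuples: {(c, w, 11), (c, w, 24), (c, w, 32), (c, w, 37), (r, c, 11), (r, c, 29), (r, c, 8), (r, s, 11), (r, s, 29), (r, s, 8), (w, c, 16), (w, w, 16)}
π[D, B]: project onto (D, B) (4 duplicate(s) eliminated) → {(11, c), (11, r), (16, w), (24, c), (29, r), (32, c), (37, c), (8, r)}

{(11, c), (11, r), (16, w), (24, c), (29, r), (32, c), (37, c), (8, r)}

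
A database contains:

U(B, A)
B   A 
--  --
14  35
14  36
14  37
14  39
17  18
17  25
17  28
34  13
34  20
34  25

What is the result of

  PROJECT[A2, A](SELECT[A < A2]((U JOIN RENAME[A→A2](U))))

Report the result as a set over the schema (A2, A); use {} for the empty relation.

ρ[A→A2]: schema becomes (B, A2); tuples unchanged.
Joining U and RENAME[A→A2](U) on B yields {(14, 35, 35), (14, 35, 36), (14, 35, 37), (14, 35, 39), (14, 36, 35), (14, 36, 36), (14, 36, 37), (14, 36, 39), (14, 37, 35), (14, 37, 36), (14, 37, 37), (14, 37, 39), (14, 39, 35), (14, 39, 36), (14, 39, 37), (14, 39, 39), (17, 18, 18), (17, 18, 25), (17, 18, 28), (17, 25, 18), (17, 25, 25), (17, 25, 28), (17, 28, 18), (17, 28, 25), (17, 28, 28), (34, 13, 13), (34, 13, 20), (34, 13, 25), (34, 20, 13), (34, 20, 20), (34, 20, 25), (34, 25, 13), (34, 25, 20), (34, 25, 25)}.
Apply σ_{A < A2}; surviving tuples: {(14, 35, 36), (14, 35, 37), (14, 35, 39), (14, 36, 37), (14, 36, 39), (14, 37, 39), (17, 18, 25), (17, 18, 28), (17, 25, 28), (34, 13, 20), (34, 13, 25), (34, 20, 25)}
Projecting to A2, A: {(20, 13), (25, 13), (25, 18), (25, 20), (28, 18), (28, 25), (36, 35), (37, 35), (37, 36), (39, 35), (39, 36), (39, 37)}

{(20, 13), (25, 13), (25, 18), (25, 20), (28, 18), (28, 25), (36, 35), (37, 35), (37, 36), (39, 35), (39, 36), (39, 37)}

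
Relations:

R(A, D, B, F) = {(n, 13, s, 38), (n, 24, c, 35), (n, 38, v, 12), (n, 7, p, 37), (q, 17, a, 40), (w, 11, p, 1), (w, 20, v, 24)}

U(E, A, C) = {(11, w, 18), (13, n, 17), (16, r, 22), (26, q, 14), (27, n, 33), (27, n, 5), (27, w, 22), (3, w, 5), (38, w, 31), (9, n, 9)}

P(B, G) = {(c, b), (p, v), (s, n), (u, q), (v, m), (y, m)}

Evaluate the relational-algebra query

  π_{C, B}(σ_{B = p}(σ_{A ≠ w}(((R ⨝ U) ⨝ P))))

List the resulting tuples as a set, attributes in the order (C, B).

{(17, p), (33, p), (5, p), (9, p)}

R ⋈ U (natural join on A): {(n, 13, s, 38, 13, 17), (n, 13, s, 38, 27, 33), (n, 13, s, 38, 27, 5), (n, 13, s, 38, 9, 9), (n, 24, c, 35, 13, 17), (n, 24, c, 35, 27, 33), (n, 24, c, 35, 27, 5), (n, 24, c, 35, 9, 9), (n, 38, v, 12, 13, 17), (n, 38, v, 12, 27, 33), (n, 38, v, 12, 27, 5), (n, 38, v, 12, 9, 9), (n, 7, p, 37, 13, 17), (n, 7, p, 37, 27, 33), (n, 7, p, 37, 27, 5), (n, 7, p, 37, 9, 9), (q, 17, a, 40, 26, 14), (w, 11, p, 1, 11, 18), (w, 11, p, 1, 27, 22), (w, 11, p, 1, 3, 5), (w, 11, p, 1, 38, 31), (w, 20, v, 24, 11, 18), (w, 20, v, 24, 27, 22), (w, 20, v, 24, 3, 5), (w, 20, v, 24, 38, 31)}
(R ⨝ U) ⋈ P (natural join on B): {(n, 13, s, 38, 13, 17, n), (n, 13, s, 38, 27, 33, n), (n, 13, s, 38, 27, 5, n), (n, 13, s, 38, 9, 9, n), (n, 24, c, 35, 13, 17, b), (n, 24, c, 35, 27, 33, b), (n, 24, c, 35, 27, 5, b), (n, 24, c, 35, 9, 9, b), (n, 38, v, 12, 13, 17, m), (n, 38, v, 12, 27, 33, m), (n, 38, v, 12, 27, 5, m), (n, 38, v, 12, 9, 9, m), (n, 7, p, 37, 13, 17, v), (n, 7, p, 37, 27, 33, v), (n, 7, p, 37, 27, 5, v), (n, 7, p, 37, 9, 9, v), (w, 11, p, 1, 11, 18, v), (w, 11, p, 1, 27, 22, v), (w, 11, p, 1, 3, 5, v), (w, 11, p, 1, 38, 31, v), (w, 20, v, 24, 11, 18, m), (w, 20, v, 24, 27, 22, m), (w, 20, v, 24, 3, 5, m), (w, 20, v, 24, 38, 31, m)}
σ[A ≠ w]: keep tuples satisfying A ≠ w → {(n, 13, s, 38, 13, 17, n), (n, 13, s, 38, 27, 33, n), (n, 13, s, 38, 27, 5, n), (n, 13, s, 38, 9, 9, n), (n, 24, c, 35, 13, 17, b), (n, 24, c, 35, 27, 33, b), (n, 24, c, 35, 27, 5, b), (n, 24, c, 35, 9, 9, b), (n, 38, v, 12, 13, 17, m), (n, 38, v, 12, 27, 33, m), (n, 38, v, 12, 27, 5, m), (n, 38, v, 12, 9, 9, m), (n, 7, p, 37, 13, 17, v), (n, 7, p, 37, 27, 33, v), (n, 7, p, 37, 27, 5, v), (n, 7, p, 37, 9, 9, v)}
σ[B = p]: keep tuples satisfying B = p → {(n, 7, p, 37, 13, 17, v), (n, 7, p, 37, 27, 33, v), (n, 7, p, 37, 27, 5, v), (n, 7, p, 37, 9, 9, v)}
Keep only column(s) C, B: {(17, p), (33, p), (5, p), (9, p)}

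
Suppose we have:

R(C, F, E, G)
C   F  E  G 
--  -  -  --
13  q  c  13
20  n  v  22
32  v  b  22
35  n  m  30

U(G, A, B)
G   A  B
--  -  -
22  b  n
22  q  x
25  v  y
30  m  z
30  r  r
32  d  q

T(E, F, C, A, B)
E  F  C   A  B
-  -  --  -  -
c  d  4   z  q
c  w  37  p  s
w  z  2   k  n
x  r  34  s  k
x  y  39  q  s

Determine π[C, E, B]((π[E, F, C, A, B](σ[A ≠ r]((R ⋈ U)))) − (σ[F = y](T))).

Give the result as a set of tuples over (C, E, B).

{(20, v, n), (20, v, x), (32, b, n), (32, b, x), (35, m, z)}

R ⋈ U (natural join on G): {(20, n, v, 22, b, n), (20, n, v, 22, q, x), (32, v, b, 22, b, n), (32, v, b, 22, q, x), (35, n, m, 30, m, z), (35, n, m, 30, r, r)}
Filtering on A ≠ r leaves {(20, n, v, 22, b, n), (20, n, v, 22, q, x), (32, v, b, 22, b, n), (32, v, b, 22, q, x), (35, n, m, 30, m, z)}.
π_{E, F, C, A, B} gives {(b, v, 32, b, n), (b, v, 32, q, x), (m, n, 35, m, z), (v, n, 20, b, n), (v, n, 20, q, x)}.
Filtering on F = y leaves {(x, y, 39, q, s)}.
Taking the difference: {(b, v, 32, b, n), (b, v, 32, q, x), (m, n, 35, m, z), (v, n, 20, b, n), (v, n, 20, q, x)}
π_{C, E, B} gives {(20, v, n), (20, v, x), (32, b, n), (32, b, x), (35, m, z)}.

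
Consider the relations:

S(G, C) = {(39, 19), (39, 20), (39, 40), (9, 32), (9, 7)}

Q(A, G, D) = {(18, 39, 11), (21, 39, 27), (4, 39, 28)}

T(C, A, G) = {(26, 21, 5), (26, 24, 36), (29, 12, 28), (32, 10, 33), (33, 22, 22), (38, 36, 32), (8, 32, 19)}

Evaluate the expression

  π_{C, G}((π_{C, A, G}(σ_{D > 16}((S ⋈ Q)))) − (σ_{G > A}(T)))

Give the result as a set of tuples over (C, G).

Natural join on G: {(39, 19, 18, 11), (39, 19, 21, 27), (39, 19, 4, 28), (39, 20, 18, 11), (39, 20, 21, 27), (39, 20, 4, 28), (39, 40, 18, 11), (39, 40, 21, 27), (39, 40, 4, 28)}
Apply σ_{D > 16}; surviving tuples: {(39, 19, 21, 27), (39, 19, 4, 28), (39, 20, 21, 27), (39, 20, 4, 28), (39, 40, 21, 27), (39, 40, 4, 28)}
Projecting to C, A, G: {(19, 21, 39), (19, 4, 39), (20, 21, 39), (20, 4, 39), (40, 21, 39), (40, 4, 39)}
Apply σ_{G > A}; surviving tuples: {(26, 24, 36), (29, 12, 28), (32, 10, 33)}
Taking the difference: {(19, 21, 39), (19, 4, 39), (20, 21, 39), (20, 4, 39), (40, 21, 39), (40, 4, 39)}
Projecting to C, G (3 duplicate(s) eliminated): {(19, 39), (20, 39), (40, 39)}

{(19, 39), (20, 39), (40, 39)}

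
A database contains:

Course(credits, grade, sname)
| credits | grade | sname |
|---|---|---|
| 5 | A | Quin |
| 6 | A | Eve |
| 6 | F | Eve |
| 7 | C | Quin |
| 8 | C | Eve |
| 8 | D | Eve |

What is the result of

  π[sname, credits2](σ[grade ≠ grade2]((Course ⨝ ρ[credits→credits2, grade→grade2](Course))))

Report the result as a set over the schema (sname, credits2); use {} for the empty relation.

ρ[credits→credits2, grade→grade2]: schema becomes (credits2, grade2, sname); tuples unchanged.
Natural join on sname: {(5, A, Quin, 5, A), (5, A, Quin, 7, C), (6, A, Eve, 6, A), (6, A, Eve, 6, F), (6, A, Eve, 8, C), (6, A, Eve, 8, D), (6, F, Eve, 6, A), (6, F, Eve, 6, F), (6, F, Eve, 8, C), (6, F, Eve, 8, D), (7, C, Quin, 5, A), (7, C, Quin, 7, C), (8, C, Eve, 6, A), (8, C, Eve, 6, F), (8, C, Eve, 8, C), (8, C, Eve, 8, D), (8, D, Eve, 6, A), (8, D, Eve, 6, F), (8, D, Eve, 8, C), (8, D, Eve, 8, D)}
Apply σ_{grade ≠ grade2}; surviving tuples: {(5, A, Quin, 7, C), (6, A, Eve, 6, F), (6, A, Eve, 8, C), (6, A, Eve, 8, D), (6, F, Eve, 6, A), (6, F, Eve, 8, C), (6, F, Eve, 8, D), (7, C, Quin, 5, A), (8, C, Eve, 6, A), (8, C, Eve, 6, F), (8, C, Eve, 8, D), (8, D, Eve, 6, A), (8, D, Eve, 6, F), (8, D, Eve, 8, C)}
Projecting to sname, credits2 (10 duplicate(s) eliminated): {(Eve, 6), (Eve, 8), (Quin, 5), (Quin, 7)}

{(Eve, 6), (Eve, 8), (Quin, 5), (Quin, 7)}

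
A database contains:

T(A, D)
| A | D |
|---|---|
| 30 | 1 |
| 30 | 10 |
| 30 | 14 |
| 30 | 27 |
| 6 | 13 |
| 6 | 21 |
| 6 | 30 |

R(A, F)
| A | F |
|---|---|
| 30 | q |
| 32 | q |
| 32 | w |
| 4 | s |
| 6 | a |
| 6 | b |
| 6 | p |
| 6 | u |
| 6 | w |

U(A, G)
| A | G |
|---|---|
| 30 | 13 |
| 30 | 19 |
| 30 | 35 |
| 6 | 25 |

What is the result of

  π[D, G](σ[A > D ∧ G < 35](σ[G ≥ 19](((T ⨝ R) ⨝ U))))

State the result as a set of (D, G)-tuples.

Joining T and R on A yields {(30, 1, q), (30, 10, q), (30, 14, q), (30, 27, q), (6, 13, a), (6, 13, b), (6, 13, p), (6, 13, u), (6, 13, w), (6, 21, a), (6, 21, b), (6, 21, p), (6, 21, u), (6, 21, w), (6, 30, a), (6, 30, b), (6, 30, p), (6, 30, u), (6, 30, w)}.
Joining (T ⨝ R) and U on A yields {(30, 1, q, 13), (30, 1, q, 19), (30, 1, q, 35), (30, 10, q, 13), (30, 10, q, 19), (30, 10, q, 35), (30, 14, q, 13), (30, 14, q, 19), (30, 14, q, 35), (30, 27, q, 13), (30, 27, q, 19), (30, 27, q, 35), (6, 13, a, 25), (6, 13, b, 25), (6, 13, p, 25), (6, 13, u, 25), (6, 13, w, 25), (6, 21, a, 25), (6, 21, b, 25), (6, 21, p, 25), (6, 21, u, 25), (6, 21, w, 25), (6, 30, a, 25), (6, 30, b, 25), (6, 30, p, 25), (6, 30, u, 25), (6, 30, w, 25)}.
σ[G ≥ 19]: keep tuples satisfying G ≥ 19 → {(30, 1, q, 19), (30, 1, q, 35), (30, 10, q, 19), (30, 10, q, 35), (30, 14, q, 19), (30, 14, q, 35), (30, 27, q, 19), (30, 27, q, 35), (6, 13, a, 25), (6, 13, b, 25), (6, 13, p, 25), (6, 13, u, 25), (6, 13, w, 25), (6, 21, a, 25), (6, 21, b, 25), (6, 21, p, 25), (6, 21, u, 25), (6, 21, w, 25), (6, 30, a, 25), (6, 30, b, 25), (6, 30, p, 25), (6, 30, u, 25), (6, 30, w, 25)}
σ[A > D ∧ G < 35]: keep tuples satisfying A > D ∧ G < 35 → {(30, 1, q, 19), (30, 10, q, 19), (30, 14, q, 19), (30, 27, q, 19)}
Projecting to D, G: {(1, 19), (10, 19), (14, 19), (27, 19)}

{(1, 19), (10, 19), (14, 19), (27, 19)}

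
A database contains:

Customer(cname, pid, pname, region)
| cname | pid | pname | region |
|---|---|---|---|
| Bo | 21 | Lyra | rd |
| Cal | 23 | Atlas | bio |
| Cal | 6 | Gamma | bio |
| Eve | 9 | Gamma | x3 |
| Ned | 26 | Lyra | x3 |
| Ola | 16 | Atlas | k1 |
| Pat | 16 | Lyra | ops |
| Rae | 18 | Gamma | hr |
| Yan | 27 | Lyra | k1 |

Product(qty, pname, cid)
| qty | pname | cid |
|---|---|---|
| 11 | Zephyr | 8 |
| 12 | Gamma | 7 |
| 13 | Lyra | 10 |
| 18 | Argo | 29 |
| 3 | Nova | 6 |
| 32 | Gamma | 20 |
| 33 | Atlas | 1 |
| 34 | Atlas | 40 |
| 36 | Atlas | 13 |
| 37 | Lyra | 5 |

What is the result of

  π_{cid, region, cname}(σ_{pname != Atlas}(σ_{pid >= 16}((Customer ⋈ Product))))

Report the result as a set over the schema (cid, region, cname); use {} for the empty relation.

{(10, k1, Yan), (10, ops, Pat), (10, rd, Bo), (10, x3, Ned), (20, hr, Rae), (5, k1, Yan), (5, ops, Pat), (5, rd, Bo), (5, x3, Ned), (7, hr, Rae)}

Customer ⋈ Product (natural join on pname): {(Bo, 21, Lyra, rd, 13, 10), (Bo, 21, Lyra, rd, 37, 5), (Cal, 23, Atlas, bio, 33, 1), (Cal, 23, Atlas, bio, 34, 40), (Cal, 23, Atlas, bio, 36, 13), (Cal, 6, Gamma, bio, 12, 7), (Cal, 6, Gamma, bio, 32, 20), (Eve, 9, Gamma, x3, 12, 7), (Eve, 9, Gamma, x3, 32, 20), (Ned, 26, Lyra, x3, 13, 10), (Ned, 26, Lyra, x3, 37, 5), (Ola, 16, Atlas, k1, 33, 1), (Ola, 16, Atlas, k1, 34, 40), (Ola, 16, Atlas, k1, 36, 13), (Pat, 16, Lyra, ops, 13, 10), (Pat, 16, Lyra, ops, 37, 5), (Rae, 18, Gamma, hr, 12, 7), (Rae, 18, Gamma, hr, 32, 20), (Yan, 27, Lyra, k1, 13, 10), (Yan, 27, Lyra, k1, 37, 5)}
Apply σ_{pid >= 16}; surviving tuples: {(Bo, 21, Lyra, rd, 13, 10), (Bo, 21, Lyra, rd, 37, 5), (Cal, 23, Atlas, bio, 33, 1), (Cal, 23, Atlas, bio, 34, 40), (Cal, 23, Atlas, bio, 36, 13), (Ned, 26, Lyra, x3, 13, 10), (Ned, 26, Lyra, x3, 37, 5), (Ola, 16, Atlas, k1, 33, 1), (Ola, 16, Atlas, k1, 34, 40), (Ola, 16, Atlas, k1, 36, 13), (Pat, 16, Lyra, ops, 13, 10), (Pat, 16, Lyra, ops, 37, 5), (Rae, 18, Gamma, hr, 12, 7), (Rae, 18, Gamma, hr, 32, 20), (Yan, 27, Lyra, k1, 13, 10), (Yan, 27, Lyra, k1, 37, 5)}
Apply σ_{pname != Atlas}; surviving tuples: {(Bo, 21, Lyra, rd, 13, 10), (Bo, 21, Lyra, rd, 37, 5), (Ned, 26, Lyra, x3, 13, 10), (Ned, 26, Lyra, x3, 37, 5), (Pat, 16, Lyra, ops, 13, 10), (Pat, 16, Lyra, ops, 37, 5), (Rae, 18, Gamma, hr, 12, 7), (Rae, 18, Gamma, hr, 32, 20), (Yan, 27, Lyra, k1, 13, 10), (Yan, 27, Lyra, k1, 37, 5)}
π_{cid, region, cname} gives {(10, k1, Yan), (10, ops, Pat), (10, rd, Bo), (10, x3, Ned), (20, hr, Rae), (5, k1, Yan), (5, ops, Pat), (5, rd, Bo), (5, x3, Ned), (7, hr, Rae)}.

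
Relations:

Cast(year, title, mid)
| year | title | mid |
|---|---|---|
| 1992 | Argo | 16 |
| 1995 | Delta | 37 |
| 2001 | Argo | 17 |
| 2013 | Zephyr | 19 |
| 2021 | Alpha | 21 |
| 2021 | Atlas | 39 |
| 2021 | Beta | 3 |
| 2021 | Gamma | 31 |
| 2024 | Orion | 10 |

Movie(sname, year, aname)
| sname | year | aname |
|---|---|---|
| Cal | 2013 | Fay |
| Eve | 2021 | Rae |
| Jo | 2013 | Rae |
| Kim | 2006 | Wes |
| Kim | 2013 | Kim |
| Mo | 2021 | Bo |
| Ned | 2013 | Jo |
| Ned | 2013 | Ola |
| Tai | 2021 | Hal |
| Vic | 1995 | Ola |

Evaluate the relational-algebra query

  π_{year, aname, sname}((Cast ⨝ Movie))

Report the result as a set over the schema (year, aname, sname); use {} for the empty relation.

{(1995, Ola, Vic), (2013, Fay, Cal), (2013, Jo, Ned), (2013, Kim, Kim), (2013, Ola, Ned), (2013, Rae, Jo), (2021, Bo, Mo), (2021, Hal, Tai), (2021, Rae, Eve)}

Cast ⋈ Movie (natural join on year): {(1995, Delta, 37, Vic, Ola), (2013, Zephyr, 19, Cal, Fay), (2013, Zephyr, 19, Jo, Rae), (2013, Zephyr, 19, Kim, Kim), (2013, Zephyr, 19, Ned, Jo), (2013, Zephyr, 19, Ned, Ola), (2021, Alpha, 21, Eve, Rae), (2021, Alpha, 21, Mo, Bo), (2021, Alpha, 21, Tai, Hal), (2021, Atlas, 39, Eve, Rae), (2021, Atlas, 39, Mo, Bo), (2021, Atlas, 39, Tai, Hal), (2021, Beta, 3, Eve, Rae), (2021, Beta, 3, Mo, Bo), (2021, Beta, 3, Tai, Hal), (2021, Gamma, 31, Eve, Rae), (2021, Gamma, 31, Mo, Bo), (2021, Gamma, 31, Tai, Hal)}
π_{year, aname, sname} gives {(1995, Ola, Vic), (2013, Fay, Cal), (2013, Jo, Ned), (2013, Kim, Kim), (2013, Ola, Ned), (2013, Rae, Jo), (2021, Bo, Mo), (2021, Hal, Tai), (2021, Rae, Eve)} (9 duplicate(s) eliminated).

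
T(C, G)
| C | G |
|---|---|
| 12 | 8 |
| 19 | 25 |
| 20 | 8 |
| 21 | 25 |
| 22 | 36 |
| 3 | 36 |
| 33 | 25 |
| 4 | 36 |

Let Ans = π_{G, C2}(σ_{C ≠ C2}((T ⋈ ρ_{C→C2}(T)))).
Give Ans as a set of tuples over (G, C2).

ρ[C→C2]: schema becomes (C2, G); tuples unchanged.
Natural join on G: {(12, 8, 12), (12, 8, 20), (19, 25, 19), (19, 25, 21), (19, 25, 33), (20, 8, 12), (20, 8, 20), (21, 25, 19), (21, 25, 21), (21, 25, 33), (22, 36, 22), (22, 36, 3), (22, 36, 4), (3, 36, 22), (3, 36, 3), (3, 36, 4), (33, 25, 19), (33, 25, 21), (33, 25, 33), (4, 36, 22), (4, 36, 3), (4, 36, 4)}
Apply σ_{C ≠ C2}; surviving tuples: {(12, 8, 20), (19, 25, 21), (19, 25, 33), (20, 8, 12), (21, 25, 19), (21, 25, 33), (22, 36, 3), (22, 36, 4), (3, 36, 22), (3, 36, 4), (33, 25, 19), (33, 25, 21), (4, 36, 22), (4, 36, 3)}
Projecting to G, C2 (6 duplicate(s) eliminated): {(25, 19), (25, 21), (25, 33), (36, 22), (36, 3), (36, 4), (8, 12), (8, 20)}

{(25, 19), (25, 21), (25, 33), (36, 22), (36, 3), (36, 4), (8, 12), (8, 20)}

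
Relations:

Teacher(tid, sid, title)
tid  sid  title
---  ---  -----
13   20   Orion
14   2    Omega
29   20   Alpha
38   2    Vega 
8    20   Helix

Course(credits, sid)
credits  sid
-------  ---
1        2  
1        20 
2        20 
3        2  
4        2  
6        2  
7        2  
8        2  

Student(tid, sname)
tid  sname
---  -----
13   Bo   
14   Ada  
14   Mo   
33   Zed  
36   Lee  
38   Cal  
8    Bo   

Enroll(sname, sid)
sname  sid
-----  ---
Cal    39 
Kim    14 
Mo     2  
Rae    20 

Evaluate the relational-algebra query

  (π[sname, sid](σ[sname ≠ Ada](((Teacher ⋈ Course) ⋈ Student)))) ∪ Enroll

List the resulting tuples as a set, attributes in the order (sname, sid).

{(Bo, 20), (Cal, 2), (Cal, 39), (Kim, 14), (Mo, 2), (Rae, 20)}

Teacher ⋈ Course (natural join on sid): {(13, 20, Orion, 1), (13, 20, Orion, 2), (14, 2, Omega, 1), (14, 2, Omega, 3), (14, 2, Omega, 4), (14, 2, Omega, 6), (14, 2, Omega, 7), (14, 2, Omega, 8), (29, 20, Alpha, 1), (29, 20, Alpha, 2), (38, 2, Vega, 1), (38, 2, Vega, 3), (38, 2, Vega, 4), (38, 2, Vega, 6), (38, 2, Vega, 7), (38, 2, Vega, 8), (8, 20, Helix, 1), (8, 20, Helix, 2)}
(Teacher ⋈ Course) ⋈ Student (natural join on tid): {(13, 20, Orion, 1, Bo), (13, 20, Orion, 2, Bo), (14, 2, Omega, 1, Ada), (14, 2, Omega, 1, Mo), (14, 2, Omega, 3, Ada), (14, 2, Omega, 3, Mo), (14, 2, Omega, 4, Ada), (14, 2, Omega, 4, Mo), (14, 2, Omega, 6, Ada), (14, 2, Omega, 6, Mo), (14, 2, Omega, 7, Ada), (14, 2, Omega, 7, Mo), (14, 2, Omega, 8, Ada), (14, 2, Omega, 8, Mo), (38, 2, Vega, 1, Cal), (38, 2, Vega, 3, Cal), (38, 2, Vega, 4, Cal), (38, 2, Vega, 6, Cal), (38, 2, Vega, 7, Cal), (38, 2, Vega, 8, Cal), (8, 20, Helix, 1, Bo), (8, 20, Helix, 2, Bo)}
Filtering on sname ≠ Ada leaves {(13, 20, Orion, 1, Bo), (13, 20, Orion, 2, Bo), (14, 2, Omega, 1, Mo), (14, 2, Omega, 3, Mo), (14, 2, Omega, 4, Mo), (14, 2, Omega, 6, Mo), (14, 2, Omega, 7, Mo), (14, 2, Omega, 8, Mo), (38, 2, Vega, 1, Cal), (38, 2, Vega, 3, Cal), (38, 2, Vega, 4, Cal), (38, 2, Vega, 6, Cal), (38, 2, Vega, 7, Cal), (38, 2, Vega, 8, Cal), (8, 20, Helix, 1, Bo), (8, 20, Helix, 2, Bo)}.
Projecting to sname, sid (13 duplicate(s) eliminated): {(Bo, 20), (Cal, 2), (Mo, 2)}
Taking the union: {(Bo, 20), (Cal, 2), (Cal, 39), (Kim, 14), (Mo, 2), (Rae, 20)}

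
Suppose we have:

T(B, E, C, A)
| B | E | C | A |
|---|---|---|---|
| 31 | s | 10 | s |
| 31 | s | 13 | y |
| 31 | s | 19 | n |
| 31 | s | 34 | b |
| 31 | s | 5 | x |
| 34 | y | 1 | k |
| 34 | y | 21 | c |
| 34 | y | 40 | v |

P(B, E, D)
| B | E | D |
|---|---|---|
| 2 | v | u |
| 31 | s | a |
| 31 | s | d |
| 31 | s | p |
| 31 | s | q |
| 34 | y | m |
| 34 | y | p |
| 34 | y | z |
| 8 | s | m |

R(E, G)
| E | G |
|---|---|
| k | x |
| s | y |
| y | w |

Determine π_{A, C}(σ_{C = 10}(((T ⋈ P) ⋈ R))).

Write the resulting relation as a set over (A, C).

Natural join on B, E: {(31, s, 10, s, a), (31, s, 10, s, d), (31, s, 10, s, p), (31, s, 10, s, q), (31, s, 13, y, a), (31, s, 13, y, d), (31, s, 13, y, p), (31, s, 13, y, q), (31, s, 19, n, a), (31, s, 19, n, d), (31, s, 19, n, p), (31, s, 19, n, q), (31, s, 34, b, a), (31, s, 34, b, d), (31, s, 34, b, p), (31, s, 34, b, q), (31, s, 5, x, a), (31, s, 5, x, d), (31, s, 5, x, p), (31, s, 5, x, q), (34, y, 1, k, m), (34, y, 1, k, p), (34, y, 1, k, z), (34, y, 21, c, m), (34, y, 21, c, p), (34, y, 21, c, z), (34, y, 40, v, m), (34, y, 40, v, p), (34, y, 40, v, z)}
Natural join on E: {(31, s, 10, s, a, y), (31, s, 10, s, d, y), (31, s, 10, s, p, y), (31, s, 10, s, q, y), (31, s, 13, y, a, y), (31, s, 13, y, d, y), (31, s, 13, y, p, y), (31, s, 13, y, q, y), (31, s, 19, n, a, y), (31, s, 19, n, d, y), (31, s, 19, n, p, y), (31, s, 19, n, q, y), (31, s, 34, b, a, y), (31, s, 34, b, d, y), (31, s, 34, b, p, y), (31, s, 34, b, q, y), (31, s, 5, x, a, y), (31, s, 5, x, d, y), (31, s, 5, x, p, y), (31, s, 5, x, q, y), (34, y, 1, k, m, w), (34, y, 1, k, p, w), (34, y, 1, k, z, w), (34, y, 21, c, m, w), (34, y, 21, c, p, w), (34, y, 21, c, z, w), (34, y, 40, v, m, w), (34, y, 40, v, p, w), (34, y, 40, v, z, w)}
Selection C = 10: {(31, s, 10, s, a, y), (31, s, 10, s, d, y), (31, s, 10, s, p, y), (31, s, 10, s, q, y)}
π[A, C]: project onto (A, C) (3 duplicate(s) eliminated) → {(s, 10)}

{(s, 10)}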